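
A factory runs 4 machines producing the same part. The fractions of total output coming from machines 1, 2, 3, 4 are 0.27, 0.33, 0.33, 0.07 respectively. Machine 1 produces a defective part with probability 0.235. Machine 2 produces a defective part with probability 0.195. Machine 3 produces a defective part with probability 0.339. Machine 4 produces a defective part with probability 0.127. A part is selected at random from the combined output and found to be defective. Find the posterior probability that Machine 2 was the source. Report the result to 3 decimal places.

Tabulate prior·likelihood by source: [1] prior 0.27, lik 0.235, product 0.06345; [2] prior 0.33, lik 0.195, product 0.06435; [3] prior 0.33, lik 0.339, product 0.1119; [4] prior 0.07, lik 0.127, product 0.008890.
Normalizing constant = 0.24856; the posterior for Machine 2 is its product over the sum, 0.06435/0.24856 = 0.259.

Posterior probability ≈ 0.259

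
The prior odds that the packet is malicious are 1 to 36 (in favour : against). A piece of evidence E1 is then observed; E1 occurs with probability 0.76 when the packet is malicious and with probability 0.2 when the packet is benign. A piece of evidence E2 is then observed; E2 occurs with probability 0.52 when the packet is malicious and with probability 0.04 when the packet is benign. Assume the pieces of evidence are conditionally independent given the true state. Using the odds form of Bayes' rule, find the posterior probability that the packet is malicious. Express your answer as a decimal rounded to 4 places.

Prior odds = 1/36 = 0.027778.
Likelihood ratio for E1 = 0.76/0.2 = 3.8000.
Likelihood ratio for E2 = 0.52/0.04 = 13.000.
Posterior odds = prior odds × LR₁ × LR₂ = 1.3722.
Posterior probability = odds/(1+odds) = 1.3722/2.3722 = 0.5785.

Posterior probability ≈ 0.5785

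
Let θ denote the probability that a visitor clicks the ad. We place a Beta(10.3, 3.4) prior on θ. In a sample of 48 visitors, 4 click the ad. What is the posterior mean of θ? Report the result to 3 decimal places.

Posterior mean ≈ 0.232

Observing 4 successes and 44 failures updates Beta(10.3, 3.4) by adding the success and failure counts to the two shape parameters: α = 10.3+4 = 14.3, β = 3.4+44 = 47.4.
E[θ | data] = 14.3/(14.3+47.4) = 0.232.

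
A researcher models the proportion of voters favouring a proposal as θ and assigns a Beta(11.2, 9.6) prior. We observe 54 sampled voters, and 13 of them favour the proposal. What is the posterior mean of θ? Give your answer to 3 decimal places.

Posterior mean ≈ 0.324

The binomial likelihood is conjugate to the Beta prior: with 13 successes and 41 failures, the posterior is Beta(11.2+13, 9.6+41) = Beta(24.2, 50.6).
E[θ | data] = 24.2/(24.2+50.6) = 0.324.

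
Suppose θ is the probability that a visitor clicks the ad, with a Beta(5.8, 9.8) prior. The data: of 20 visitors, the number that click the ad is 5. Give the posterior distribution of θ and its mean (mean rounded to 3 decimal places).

Observing 5 successes and 15 failures updates Beta(5.8, 9.8) by adding the success and failure counts to the two shape parameters: α = 5.8+5 = 10.8, β = 9.8+15 = 24.8.
E[θ | data] = 10.8/(10.8+24.8) = 0.303.

Posterior: Beta(10.8, 24.8); mean ≈ 0.303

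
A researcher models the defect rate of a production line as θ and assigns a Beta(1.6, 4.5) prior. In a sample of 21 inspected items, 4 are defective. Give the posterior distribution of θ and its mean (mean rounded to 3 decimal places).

Posterior: Beta(5.6, 21.5); mean ≈ 0.207

The binomial likelihood is conjugate to the Beta prior: with 4 successes and 17 failures, the posterior is Beta(1.6+4, 4.5+17) = Beta(5.6, 21.5).
E[θ | data] = 5.6/(5.6+21.5) = 0.207.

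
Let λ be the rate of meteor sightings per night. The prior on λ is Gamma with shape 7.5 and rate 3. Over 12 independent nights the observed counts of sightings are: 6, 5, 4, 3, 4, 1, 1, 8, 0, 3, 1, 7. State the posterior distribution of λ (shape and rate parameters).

Total count ∑xᵢ = 43 over n = 12 nights.
Gamma is conjugate to the Poisson likelihood: posterior is Gamma(shape = 7.5+43 = 50.5, rate = 3+12 = 15).

Posterior: Gamma(shape=50.5, rate=15)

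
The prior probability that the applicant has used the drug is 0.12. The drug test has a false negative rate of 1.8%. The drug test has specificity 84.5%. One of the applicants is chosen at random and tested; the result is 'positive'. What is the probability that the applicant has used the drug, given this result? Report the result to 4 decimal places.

P(H | E) ≈ 0.4635

Write H for 'the applicant has used the drug'. Prior odds H:¬H = 0.12/0.88 = 0.13636. For the 'positive' outcome, the likelihood ratio is 0.982/0.155 = 6.3355.
Posterior odds = 0.13636 × 6.3355 = 0.86393, so P(H|E) = 0.86393/(1+0.86393) = 0.4635.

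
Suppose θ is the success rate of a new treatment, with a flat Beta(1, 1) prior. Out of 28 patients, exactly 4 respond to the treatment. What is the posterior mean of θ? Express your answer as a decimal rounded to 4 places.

Posterior mean ≈ 0.1667

The binomial likelihood is conjugate to the Beta prior: with 4 successes and 24 failures, the posterior is Beta(1+4, 1+24) = Beta(5, 25).
E[θ | data] = 5/(5+25) = 0.1667.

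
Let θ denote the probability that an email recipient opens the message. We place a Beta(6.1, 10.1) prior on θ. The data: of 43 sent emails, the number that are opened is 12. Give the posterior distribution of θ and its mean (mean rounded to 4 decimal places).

Observing 12 successes and 31 failures updates Beta(6.1, 10.1) by adding the success and failure counts to the two shape parameters: α = 6.1+12 = 18.1, β = 10.1+31 = 41.1.
E[θ | data] = 18.1/(18.1+41.1) = 0.3057.

Posterior: Beta(18.1, 41.1); mean ≈ 0.3057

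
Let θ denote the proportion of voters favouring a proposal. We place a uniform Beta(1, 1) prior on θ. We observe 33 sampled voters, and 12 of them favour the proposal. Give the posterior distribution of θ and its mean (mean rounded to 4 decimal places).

Posterior: Beta(13, 22); mean ≈ 0.3714

Observing 12 successes and 21 failures updates Beta(1, 1) by adding the success and failure counts to the two shape parameters: α = 1+12 = 13, β = 1+21 = 22.
Posterior mean = α/(α+β) = 13/35 = 0.3714.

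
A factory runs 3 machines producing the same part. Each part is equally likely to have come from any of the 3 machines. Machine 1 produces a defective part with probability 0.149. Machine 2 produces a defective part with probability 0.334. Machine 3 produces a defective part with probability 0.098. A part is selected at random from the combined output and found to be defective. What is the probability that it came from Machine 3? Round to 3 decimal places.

Posterior probability ≈ 0.169

Tabulate prior·likelihood by source: [1] prior 0.333333, lik 0.149, product 0.04967; [2] prior 0.333333, lik 0.334, product 0.1113; [3] prior 0.333333, lik 0.098, product 0.03267.
Normalizing constant = 0.19367; the posterior for Machine 3 is its product over the sum, 0.03267/0.19367 = 0.169.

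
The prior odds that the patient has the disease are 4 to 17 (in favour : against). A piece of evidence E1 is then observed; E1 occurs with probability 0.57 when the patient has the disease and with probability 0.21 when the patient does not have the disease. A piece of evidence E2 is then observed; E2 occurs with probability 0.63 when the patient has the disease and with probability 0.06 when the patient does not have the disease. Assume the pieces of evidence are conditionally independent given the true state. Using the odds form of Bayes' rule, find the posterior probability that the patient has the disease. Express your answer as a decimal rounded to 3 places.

Prior odds = 4/17 = 0.23529. In log-odds, ln(0.23529) = -1.4469.
Add log likelihood ratios: ln(2.7143) + ln(10.500) = 3.3499.
Posterior log-odds = 1.9030, so posterior odds = exp(1.9030) = 6.7059. Converting, P(H|E) = 6.7059/7.7059 = 0.870.

Posterior probability ≈ 0.870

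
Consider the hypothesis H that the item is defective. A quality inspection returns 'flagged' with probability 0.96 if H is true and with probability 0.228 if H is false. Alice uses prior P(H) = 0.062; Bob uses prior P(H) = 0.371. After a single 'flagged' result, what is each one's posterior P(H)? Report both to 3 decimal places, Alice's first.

Alice: 0.218; Bob: 0.713

The likelihood ratio for a 'flagged' result is 0.96/0.228 = 4.2105.
Alice: prior odds 0.062/0.938 = 0.066098; posterior odds 0.27831; posterior probability 0.218.
Bob: prior odds 0.371/0.629 = 0.58983; posterior odds 2.4835; posterior probability 0.713.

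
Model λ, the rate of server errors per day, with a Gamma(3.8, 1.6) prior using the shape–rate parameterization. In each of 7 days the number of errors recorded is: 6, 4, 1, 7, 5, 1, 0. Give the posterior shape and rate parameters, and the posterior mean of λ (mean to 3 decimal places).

The Poisson likelihood adds the total count to the shape and the number of exposure periods to the rate. Here ∑xᵢ = 24 and n = 7, so shape 3.8→27.8 and rate 1.6→8.6.
E[λ | data] = 27.8/8.6 = 3.233.

Posterior: Gamma(shape=27.8, rate=8.6); mean ≈ 3.233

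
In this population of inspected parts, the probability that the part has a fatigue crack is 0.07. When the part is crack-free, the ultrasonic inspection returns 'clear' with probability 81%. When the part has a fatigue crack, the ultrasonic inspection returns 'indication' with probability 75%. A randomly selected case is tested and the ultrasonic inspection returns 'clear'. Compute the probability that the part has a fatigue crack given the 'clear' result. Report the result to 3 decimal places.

Let H be the event that the part has a fatigue crack. P(H) = 0.07, so P(¬H) = 0.93. With E the 'clear' result, P(E|H) = 0.25 and P(E|¬H) = 0.81.
P(E) = 0.25·0.07 + 0.81·0.93 = 0.017500 + 0.75330 = 0.77080.
By Bayes' theorem, P(H|E) = 0.017500 / 0.77080 = 0.023.

P(H | E) ≈ 0.023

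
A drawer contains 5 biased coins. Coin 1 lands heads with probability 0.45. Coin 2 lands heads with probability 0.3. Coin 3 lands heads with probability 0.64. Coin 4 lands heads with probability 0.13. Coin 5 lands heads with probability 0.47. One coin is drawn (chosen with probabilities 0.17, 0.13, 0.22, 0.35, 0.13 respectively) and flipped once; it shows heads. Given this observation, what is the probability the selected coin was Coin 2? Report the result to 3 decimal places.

P(heads|C1) = 0.45; P(heads|C2) = 0.3; P(heads|C3) = 0.64; P(heads|C4) = 0.13; P(heads|C5) = 0.47.
Prior × likelihood for each source: 0.17·0.45=0.07650, 0.13·0.3=0.03900, 0.22·0.64=0.1408, 0.35·0.13=0.04550, 0.13·0.47=0.06110. Summing gives P(heads) = 0.36290.
P(Coin 2 | heads) = 0.03900 / 0.36290 = 0.107.

Posterior probability ≈ 0.107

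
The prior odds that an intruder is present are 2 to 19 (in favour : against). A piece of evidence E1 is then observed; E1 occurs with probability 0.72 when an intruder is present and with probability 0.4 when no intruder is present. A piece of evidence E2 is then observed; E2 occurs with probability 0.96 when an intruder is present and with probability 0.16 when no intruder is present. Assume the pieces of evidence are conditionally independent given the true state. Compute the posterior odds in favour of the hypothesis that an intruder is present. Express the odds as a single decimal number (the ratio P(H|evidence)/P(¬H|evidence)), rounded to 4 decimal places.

Prior odds = 2/19 = 0.10526.
Likelihood ratio for E1 = 0.72/0.4 = 1.8000.
Likelihood ratio for E2 = 0.96/0.16 = 6.0000.
Posterior odds = prior odds × LR₁ × LR₂ = 1.1368.

Posterior odds ≈ 1.1368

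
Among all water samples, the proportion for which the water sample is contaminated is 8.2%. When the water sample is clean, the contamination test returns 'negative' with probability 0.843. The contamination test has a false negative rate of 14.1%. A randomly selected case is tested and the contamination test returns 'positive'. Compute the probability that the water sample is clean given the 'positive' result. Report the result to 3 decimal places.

P(¬H | E) ≈ 0.672

Let H be the event that the water sample is contaminated. P(H) = 0.082, so P(¬H) = 0.918. With E the 'positive' result, P(E|H) = 0.859 and P(E|¬H) = 0.157.
P(E) = 0.859·0.082 + 0.157·0.918 = 0.070438 + 0.14413 = 0.21456.
By Bayes' theorem, P(H|E) = 0.070438 / 0.21456 = 0.328. Hence P(¬H|E) = 1 − 0.328 = 0.672.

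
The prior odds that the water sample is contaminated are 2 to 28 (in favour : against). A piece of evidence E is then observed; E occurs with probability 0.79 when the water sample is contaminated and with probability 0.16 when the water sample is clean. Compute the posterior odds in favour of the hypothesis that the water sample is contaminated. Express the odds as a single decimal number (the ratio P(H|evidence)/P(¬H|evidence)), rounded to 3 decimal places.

Prior odds = 2/28 = 0.071429.
Likelihood ratio for E = 0.79/0.16 = 4.9375.
Posterior odds = prior odds × LR = 0.35268.

Posterior odds ≈ 0.353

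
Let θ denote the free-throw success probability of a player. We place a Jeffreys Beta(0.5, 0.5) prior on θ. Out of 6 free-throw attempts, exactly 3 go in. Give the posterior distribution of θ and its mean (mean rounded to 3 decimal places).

Observing 3 successes and 3 failures updates Beta(0.5, 0.5) by adding the success and failure counts to the two shape parameters: α = 0.5+3 = 3.5, β = 0.5+3 = 3.5.
E[θ | data] = 3.5/(3.5+3.5) = 0.500.

Posterior: Beta(3.5, 3.5); mean ≈ 0.500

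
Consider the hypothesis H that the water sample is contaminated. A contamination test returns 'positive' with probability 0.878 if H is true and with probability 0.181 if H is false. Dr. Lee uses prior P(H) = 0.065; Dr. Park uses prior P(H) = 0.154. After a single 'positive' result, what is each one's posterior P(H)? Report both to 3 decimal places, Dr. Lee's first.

P('+'|H) = 0.878, P('+'|¬H) = 0.181.
Dr. Lee: numerator 0.878·0.065 = 0.057070; evidence = 0.057070+0.181·0.935 = 0.22631; posterior = 0.252.
Dr. Park: numerator 0.878·0.154 = 0.13521; evidence = 0.13521+0.181·0.846 = 0.28834; posterior = 0.469.

Dr. Lee: 0.252; Dr. Park: 0.469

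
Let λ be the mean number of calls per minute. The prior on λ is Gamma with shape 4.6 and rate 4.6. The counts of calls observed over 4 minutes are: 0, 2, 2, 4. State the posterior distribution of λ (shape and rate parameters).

Posterior: Gamma(shape=12.6, rate=8.6)

Total count ∑xᵢ = 8 over n = 4 minutes.
Gamma is conjugate to the Poisson likelihood: posterior is Gamma(shape = 4.6+8 = 12.6, rate = 4.6+4 = 8.6).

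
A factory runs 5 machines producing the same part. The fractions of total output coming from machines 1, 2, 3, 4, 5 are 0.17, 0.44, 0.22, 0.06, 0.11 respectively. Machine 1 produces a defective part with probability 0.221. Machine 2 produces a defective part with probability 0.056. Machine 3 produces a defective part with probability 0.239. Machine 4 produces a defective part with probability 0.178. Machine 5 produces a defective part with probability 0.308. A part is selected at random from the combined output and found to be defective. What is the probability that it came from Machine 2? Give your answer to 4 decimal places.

P(defective|M1) = 0.221; P(defective|M2) = 0.056; P(defective|M3) = 0.239; P(defective|M4) = 0.178; P(defective|M5) = 0.308.
Prior × likelihood for each source: 0.17·0.221=0.03757, 0.44·0.056=0.02464, 0.22·0.239=0.05258, 0.06·0.178=0.01068, 0.11·0.308=0.03388. Summing gives P(defective) = 0.15935.
P(Machine 2 | defective) = 0.02464 / 0.15935 = 0.1546.

Posterior probability ≈ 0.1546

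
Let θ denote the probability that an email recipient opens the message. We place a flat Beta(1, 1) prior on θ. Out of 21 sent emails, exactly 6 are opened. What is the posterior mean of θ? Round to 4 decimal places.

The binomial likelihood is conjugate to the Beta prior: with 6 successes and 15 failures, the posterior is Beta(1+6, 1+15) = Beta(7, 16).
E[θ | data] = 7/(7+16) = 0.3043.

Posterior mean ≈ 0.3043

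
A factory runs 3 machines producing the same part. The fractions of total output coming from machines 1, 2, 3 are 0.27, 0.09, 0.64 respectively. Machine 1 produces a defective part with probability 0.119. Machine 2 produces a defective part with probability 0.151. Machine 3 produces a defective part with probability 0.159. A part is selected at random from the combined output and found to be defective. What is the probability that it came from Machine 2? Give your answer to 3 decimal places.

Posterior probability ≈ 0.092

Tabulate prior·likelihood by source: [1] prior 0.27, lik 0.119, product 0.03213; [2] prior 0.09, lik 0.151, product 0.01359; [3] prior 0.64, lik 0.159, product 0.1018.
Normalizing constant = 0.14748; the posterior for Machine 2 is its product over the sum, 0.01359/0.14748 = 0.092.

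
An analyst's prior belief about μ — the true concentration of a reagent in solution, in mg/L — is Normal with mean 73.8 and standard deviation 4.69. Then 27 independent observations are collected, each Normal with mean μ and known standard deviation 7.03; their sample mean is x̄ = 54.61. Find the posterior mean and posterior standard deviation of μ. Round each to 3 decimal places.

Posterior mean ≈ 56.084; posterior SD ≈ 1.300

Prior precision 1/τ₀² = 1/4.69² = 0.0454626; data precision n/σ² = 27/7.03² = 0.546328.
Posterior precision = 0.0454626 + 0.546328 = 0.591790, giving posterior SD = 1/√0.591790 = 1.300.
Posterior mean = (0.0454626·73.8 + 0.546328·54.61) / 0.591790 = 56.084.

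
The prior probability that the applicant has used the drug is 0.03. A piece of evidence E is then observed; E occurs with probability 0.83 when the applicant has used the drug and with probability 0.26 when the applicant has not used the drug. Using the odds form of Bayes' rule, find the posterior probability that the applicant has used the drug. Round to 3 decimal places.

Posterior probability ≈ 0.090

Prior odds = 0.03/(1−0.03) = 0.030928. In log-odds, ln(0.030928) = -3.4761.
Add log likelihood ratio: ln(3.1923) = 1.1607.
Posterior log-odds = -2.3154, so posterior odds = exp(-2.3154) = 0.098731. Converting, P(H|E) = 0.098731/1.0987 = 0.090.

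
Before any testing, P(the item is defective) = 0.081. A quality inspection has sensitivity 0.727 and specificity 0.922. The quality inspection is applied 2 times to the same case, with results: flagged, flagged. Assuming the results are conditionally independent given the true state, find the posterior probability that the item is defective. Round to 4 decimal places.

Posterior P(H) ≈ 0.8845

With H the event that the item is defective, the joint likelihood of the observed sequence is P(data|H) = 0.727·0.727 = 0.52853 and P(data|¬H) = 0.078·0.078 = 0.0060840.
Bayes: P(H|data) = 0.081·0.52853 / (0.081·0.52853 + 0.919·0.0060840) = 0.042811/0.048402 = 0.8845.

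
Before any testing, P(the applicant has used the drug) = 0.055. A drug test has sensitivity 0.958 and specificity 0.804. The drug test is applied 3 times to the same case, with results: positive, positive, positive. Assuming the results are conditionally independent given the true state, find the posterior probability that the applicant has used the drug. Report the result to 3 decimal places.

Posterior P(H) ≈ 0.872

Let H be the event that the applicant has used the drug; start with P(H) = 0.055. P('positive'|H) = 0.958, P('positive'|¬H) = 0.196.
Update on result 1 ('positive'): P(H) ← 0.958·0.0550 / (0.958·0.0550 + 0.196·0.9450) = 0.052690/0.23791 = 0.2215.
Update on result 2 ('positive'): P(H) ← 0.958·0.2215 / (0.958·0.2215 + 0.196·0.7785) = 0.21217/0.36476 = 0.5817.
Update on result 3 ('positive'): P(H) ← 0.958·0.5817 / (0.958·0.5817 + 0.196·0.4183) = 0.55724/0.63923 = 0.8717.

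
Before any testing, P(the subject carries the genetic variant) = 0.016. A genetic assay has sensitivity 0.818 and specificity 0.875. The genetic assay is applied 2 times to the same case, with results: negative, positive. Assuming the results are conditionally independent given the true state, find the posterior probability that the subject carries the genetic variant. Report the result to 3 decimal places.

Posterior P(H) ≈ 0.022

Let H be the event that the subject carries the genetic variant; start with P(H) = 0.016. P('positive'|H) = 0.818, P('positive'|¬H) = 0.125.
Update on result 1 ('negative'): P(H) ← 0.182·0.0160 / (0.182·0.0160 + 0.875·0.9840) = 0.0029120/0.86391 = 0.0034.
Update on result 2 ('positive'): P(H) ← 0.818·0.0034 / (0.818·0.0034 + 0.125·0.9966) = 0.0027572/0.12734 = 0.0217.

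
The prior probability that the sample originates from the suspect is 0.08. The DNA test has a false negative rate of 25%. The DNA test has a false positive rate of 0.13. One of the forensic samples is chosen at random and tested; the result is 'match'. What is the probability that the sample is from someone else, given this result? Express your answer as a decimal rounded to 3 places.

Let H be the event that the sample originates from the suspect. P(H) = 0.08, so P(¬H) = 0.92. With E the 'match' result, P(E|H) = 0.75 and P(E|¬H) = 0.13.
P(E) = 0.75·0.08 + 0.13·0.92 = 0.060000 + 0.11960 = 0.17960.
By Bayes' theorem, P(H|E) = 0.060000 / 0.17960 = 0.334. Hence P(¬H|E) = 1 − 0.334 = 0.666.

P(¬H | E) ≈ 0.666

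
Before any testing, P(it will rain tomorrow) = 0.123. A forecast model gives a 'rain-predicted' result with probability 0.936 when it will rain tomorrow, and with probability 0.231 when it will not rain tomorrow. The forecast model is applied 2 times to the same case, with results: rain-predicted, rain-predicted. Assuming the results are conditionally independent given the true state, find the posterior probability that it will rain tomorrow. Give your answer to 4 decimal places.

Let H be the event that it will rain tomorrow; start with P(H) = 0.123. P('rain-predicted'|H) = 0.936, P('rain-predicted'|¬H) = 0.231.
Update on result 1 ('rain-predicted'): P(H) ← 0.936·0.1230 / (0.936·0.1230 + 0.231·0.8770) = 0.11513/0.31772 = 0.3624.
Update on result 2 ('rain-predicted'): P(H) ← 0.936·0.3624 / (0.936·0.3624 + 0.231·0.6376) = 0.33917/0.48647 = 0.6972.

Posterior P(H) ≈ 0.6972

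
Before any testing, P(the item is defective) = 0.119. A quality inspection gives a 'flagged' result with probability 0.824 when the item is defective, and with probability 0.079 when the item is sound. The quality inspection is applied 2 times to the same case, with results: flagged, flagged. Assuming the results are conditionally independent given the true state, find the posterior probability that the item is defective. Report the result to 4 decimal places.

With H the event that the item is defective, the joint likelihood of the observed sequence is P(data|H) = 0.824·0.824 = 0.67898 and P(data|¬H) = 0.079·0.079 = 0.0062410.
Bayes: P(H|data) = 0.119·0.67898 / (0.119·0.67898 + 0.881·0.0062410) = 0.080798/0.086296 = 0.9363.

Posterior P(H) ≈ 0.9363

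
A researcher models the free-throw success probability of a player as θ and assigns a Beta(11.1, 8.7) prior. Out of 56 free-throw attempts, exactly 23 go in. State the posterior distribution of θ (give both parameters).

The binomial likelihood is conjugate to the Beta prior: with 23 successes and 33 failures, the posterior is Beta(11.1+23, 8.7+33) = Beta(34.1, 41.7).

Posterior: Beta(34.1, 41.7)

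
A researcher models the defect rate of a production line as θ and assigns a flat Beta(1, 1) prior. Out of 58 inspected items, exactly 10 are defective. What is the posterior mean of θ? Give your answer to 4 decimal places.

The binomial likelihood is conjugate to the Beta prior: with 10 successes and 48 failures, the posterior is Beta(1+10, 1+48) = Beta(11, 49).
E[θ | data] = 11/(11+49) = 0.1833.

Posterior mean ≈ 0.1833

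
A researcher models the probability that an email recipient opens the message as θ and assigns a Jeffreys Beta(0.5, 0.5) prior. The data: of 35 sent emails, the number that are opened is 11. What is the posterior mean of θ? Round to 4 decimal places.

Posterior mean ≈ 0.3194

The binomial likelihood is conjugate to the Beta prior: with 11 successes and 24 failures, the posterior is Beta(0.5+11, 0.5+24) = Beta(11.5, 24.5).
Posterior mean = α/(α+β) = 11.5/36 = 0.3194.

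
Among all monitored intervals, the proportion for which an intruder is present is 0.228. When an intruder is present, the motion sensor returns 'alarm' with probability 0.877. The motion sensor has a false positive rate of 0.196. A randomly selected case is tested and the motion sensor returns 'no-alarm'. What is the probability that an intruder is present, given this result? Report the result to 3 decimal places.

Let H be the event that an intruder is present. P(H) = 0.228, so P(¬H) = 0.772. With E the 'no-alarm' result, P(E|H) = 0.123 and P(E|¬H) = 0.804.
P(E) = 0.123·0.228 + 0.804·0.772 = 0.028044 + 0.62069 = 0.64873.
By Bayes' theorem, P(H|E) = 0.028044 / 0.64873 = 0.043.

P(H | E) ≈ 0.043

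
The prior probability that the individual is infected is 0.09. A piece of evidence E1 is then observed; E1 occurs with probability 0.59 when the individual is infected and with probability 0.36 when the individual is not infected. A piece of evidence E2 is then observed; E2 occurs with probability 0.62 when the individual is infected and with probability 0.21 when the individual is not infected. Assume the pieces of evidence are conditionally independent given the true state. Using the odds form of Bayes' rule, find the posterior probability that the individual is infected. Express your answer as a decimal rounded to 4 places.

Posterior probability ≈ 0.3237

Prior odds = 0.09/(1−0.09) = 0.098901.
Likelihood ratio for E1 = 0.59/0.36 = 1.6389.
Likelihood ratio for E2 = 0.62/0.21 = 2.9524.
Posterior odds = prior odds × LR₁ × LR₂ = 0.47855.
Posterior probability = odds/(1+odds) = 0.47855/1.4785 = 0.3237.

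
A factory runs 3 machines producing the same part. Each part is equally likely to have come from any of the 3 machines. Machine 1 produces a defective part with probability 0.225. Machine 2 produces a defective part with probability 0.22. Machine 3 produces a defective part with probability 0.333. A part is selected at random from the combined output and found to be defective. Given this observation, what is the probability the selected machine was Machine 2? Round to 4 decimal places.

Posterior probability ≈ 0.2828

P(defective|M1) = 0.225; P(defective|M2) = 0.22; P(defective|M3) = 0.333.
Prior × likelihood for each source: 0.333333·0.225=0.07500, 0.333333·0.22=0.07333, 0.333333·0.333=0.1110. Summing gives P(defective) = 0.25933.
P(Machine 2 | defective) = 0.07333 / 0.25933 = 0.2828.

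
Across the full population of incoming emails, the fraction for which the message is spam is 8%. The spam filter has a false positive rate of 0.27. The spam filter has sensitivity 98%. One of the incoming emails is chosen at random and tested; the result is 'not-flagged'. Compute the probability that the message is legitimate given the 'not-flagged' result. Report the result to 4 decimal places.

P(¬H | E) ≈ 0.9976

Let H be the event that the message is spam. P(H) = 0.08, so P(¬H) = 0.92. With E the 'not-flagged' result, P(E|H) = 0.02 and P(E|¬H) = 0.73.
P(E) = 0.02·0.08 + 0.73·0.92 = 0.0016000 + 0.67160 = 0.67320.
By Bayes' theorem, P(H|E) = 0.0016000 / 0.67320 = 0.0024. Hence P(¬H|E) = 1 − 0.0024 = 0.9976.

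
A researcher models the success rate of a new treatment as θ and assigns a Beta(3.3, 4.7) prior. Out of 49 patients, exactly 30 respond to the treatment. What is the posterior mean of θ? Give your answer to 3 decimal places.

Observing 30 successes and 19 failures updates Beta(3.3, 4.7) by adding the success and failure counts to the two shape parameters: α = 3.3+30 = 33.3, β = 4.7+19 = 23.7.
Posterior mean = α/(α+β) = 33.3/57 = 0.584.

Posterior mean ≈ 0.584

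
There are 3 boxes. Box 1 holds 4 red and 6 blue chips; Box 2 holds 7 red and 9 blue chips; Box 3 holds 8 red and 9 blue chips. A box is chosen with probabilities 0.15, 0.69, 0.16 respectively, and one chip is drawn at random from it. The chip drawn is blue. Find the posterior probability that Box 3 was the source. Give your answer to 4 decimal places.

Posterior probability ≈ 0.1505

Tabulate prior·likelihood by source: [1] prior 0.15, lik 0.6, product 0.09000; [2] prior 0.69, lik 0.5625, product 0.3881; [3] prior 0.16, lik 0.5294, product 0.08471.
Normalizing constant = 0.56283; the posterior for Box 3 is its product over the sum, 0.08471/0.56283 = 0.1505.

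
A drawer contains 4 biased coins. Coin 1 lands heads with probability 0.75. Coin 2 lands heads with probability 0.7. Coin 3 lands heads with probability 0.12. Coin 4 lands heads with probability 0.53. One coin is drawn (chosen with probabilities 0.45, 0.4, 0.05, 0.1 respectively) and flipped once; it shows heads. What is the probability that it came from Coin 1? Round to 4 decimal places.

Tabulate prior·likelihood by source: [1] prior 0.45, lik 0.75, product 0.3375; [2] prior 0.4, lik 0.7, product 0.2800; [3] prior 0.05, lik 0.12, product 0.006000; [4] prior 0.1, lik 0.53, product 0.05300.
Normalizing constant = 0.67650; the posterior for Coin 1 is its product over the sum, 0.3375/0.67650 = 0.4989.

Posterior probability ≈ 0.4989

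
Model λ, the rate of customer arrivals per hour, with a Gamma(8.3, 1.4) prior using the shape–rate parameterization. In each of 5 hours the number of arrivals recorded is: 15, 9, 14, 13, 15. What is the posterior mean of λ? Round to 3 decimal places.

The Poisson likelihood adds the total count to the shape and the number of exposure periods to the rate. Here ∑xᵢ = 66 and n = 5, so shape 8.3→74.3 and rate 1.4→6.4.
E[λ | data] = 74.3/6.4 = 11.609.

Posterior mean ≈ 11.609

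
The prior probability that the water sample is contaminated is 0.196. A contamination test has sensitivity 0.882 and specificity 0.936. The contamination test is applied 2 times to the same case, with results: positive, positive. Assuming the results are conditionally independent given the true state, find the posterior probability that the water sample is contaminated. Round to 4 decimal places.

Posterior P(H) ≈ 0.9789

Let H be the event that the water sample is contaminated; start with P(H) = 0.196. P('positive'|H) = 0.882, P('positive'|¬H) = 0.064.
Update on result 1 ('positive'): P(H) ← 0.882·0.1960 / (0.882·0.1960 + 0.064·0.8040) = 0.17287/0.22433 = 0.7706.
Update on result 2 ('positive'): P(H) ← 0.882·0.7706 / (0.882·0.7706 + 0.064·0.2294) = 0.67969/0.69437 = 0.9789.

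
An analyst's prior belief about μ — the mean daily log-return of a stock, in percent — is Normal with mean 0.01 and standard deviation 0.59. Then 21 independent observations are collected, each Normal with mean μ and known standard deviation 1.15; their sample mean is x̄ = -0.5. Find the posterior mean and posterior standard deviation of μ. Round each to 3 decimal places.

Posterior mean ≈ -0.422; posterior SD ≈ 0.231

Prior precision 1/τ₀² = 1/0.59² = 2.87274; data precision n/σ² = 21/1.15² = 15.8790.
Posterior precision = 2.87274 + 15.8790 = 18.7518, giving posterior SD = 1/√18.7518 = 0.231.
Posterior mean = (2.87274·0.01 + 15.8790·-0.5) / 18.7518 = -0.422.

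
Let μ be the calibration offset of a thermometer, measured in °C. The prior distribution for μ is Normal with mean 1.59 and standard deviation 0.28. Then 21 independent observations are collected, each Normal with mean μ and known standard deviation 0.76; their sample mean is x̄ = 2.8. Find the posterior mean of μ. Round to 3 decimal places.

With known σ, the Normal prior is conjugate. Weight on the data is w = (n/σ²)/(n/σ² + 1/τ₀²) = 36.3573/(36.3573+12.7551) = 0.74029.
Posterior mean = w·x̄ + (1−w)·μ₀ = 0.74029·2.8 + 0.25971·1.59 = 2.486.

Posterior mean ≈ 2.486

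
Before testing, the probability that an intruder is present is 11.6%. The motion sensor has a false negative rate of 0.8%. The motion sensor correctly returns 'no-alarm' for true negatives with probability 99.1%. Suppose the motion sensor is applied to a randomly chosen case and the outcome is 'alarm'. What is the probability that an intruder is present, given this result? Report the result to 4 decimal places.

Write H for 'an intruder is present'. Prior odds H:¬H = 0.116/0.884 = 0.13122. For the 'alarm' outcome, the likelihood ratio is 0.992/0.009 = 110.22.
Posterior odds = 0.13122 × 110.22 = 14.464, so P(H|E) = 14.464/(1+14.464) = 0.9353.

P(H | E) ≈ 0.9353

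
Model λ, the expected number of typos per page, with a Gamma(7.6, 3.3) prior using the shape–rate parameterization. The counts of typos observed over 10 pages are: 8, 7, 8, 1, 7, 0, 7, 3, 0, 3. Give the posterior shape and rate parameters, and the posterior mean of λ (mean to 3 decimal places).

The Poisson likelihood adds the total count to the shape and the number of exposure periods to the rate. Here ∑xᵢ = 44 and n = 10, so shape 7.6→51.6 and rate 3.3→13.3.
E[λ | data] = 51.6/13.3 = 3.880.

Posterior: Gamma(shape=51.6, rate=13.3); mean ≈ 3.880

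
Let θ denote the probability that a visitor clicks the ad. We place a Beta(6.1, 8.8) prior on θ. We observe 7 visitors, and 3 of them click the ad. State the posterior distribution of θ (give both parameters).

Observing 3 successes and 4 failures updates Beta(6.1, 8.8) by adding the success and failure counts to the two shape parameters: α = 6.1+3 = 9.1, β = 8.8+4 = 12.8.

Posterior: Beta(9.1, 12.8)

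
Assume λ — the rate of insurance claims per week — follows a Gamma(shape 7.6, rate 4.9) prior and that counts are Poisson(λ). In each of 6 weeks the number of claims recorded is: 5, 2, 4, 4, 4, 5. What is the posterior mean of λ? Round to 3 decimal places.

Posterior mean ≈ 2.899

The Poisson likelihood adds the total count to the shape and the number of exposure periods to the rate. Here ∑xᵢ = 24 and n = 6, so shape 7.6→31.6 and rate 4.9→10.9.
Posterior mean = shape/rate = 31.6/10.9 = 2.899.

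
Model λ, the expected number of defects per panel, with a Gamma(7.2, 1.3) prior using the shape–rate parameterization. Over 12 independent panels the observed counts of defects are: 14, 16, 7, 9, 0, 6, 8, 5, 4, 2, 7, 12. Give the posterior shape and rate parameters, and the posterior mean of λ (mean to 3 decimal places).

Posterior: Gamma(shape=97.2, rate=13.3); mean ≈ 7.308

Total count ∑xᵢ = 90 over n = 12 panels.
Gamma is conjugate to the Poisson likelihood: posterior is Gamma(shape = 7.2+90 = 97.2, rate = 1.3+12 = 13.3).
Posterior mean = shape/rate = 97.2/13.3 = 7.308.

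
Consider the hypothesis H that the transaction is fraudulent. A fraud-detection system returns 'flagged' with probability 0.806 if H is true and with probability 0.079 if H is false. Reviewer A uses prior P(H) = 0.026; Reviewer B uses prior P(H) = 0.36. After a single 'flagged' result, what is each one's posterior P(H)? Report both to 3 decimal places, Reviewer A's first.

P('+'|H) = 0.806, P('+'|¬H) = 0.079.
Reviewer A: numerator 0.806·0.026 = 0.020956; evidence = 0.020956+0.079·0.974 = 0.097902; posterior = 0.214.
Reviewer B: numerator 0.806·0.36 = 0.29016; evidence = 0.29016+0.079·0.64 = 0.34072; posterior = 0.852.

Reviewer A: 0.214; Reviewer B: 0.852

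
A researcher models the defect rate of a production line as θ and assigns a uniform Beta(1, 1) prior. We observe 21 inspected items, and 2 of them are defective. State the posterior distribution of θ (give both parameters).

Posterior: Beta(3, 20)

The binomial likelihood is conjugate to the Beta prior: with 2 successes and 19 failures, the posterior is Beta(1+2, 1+19) = Beta(3, 20).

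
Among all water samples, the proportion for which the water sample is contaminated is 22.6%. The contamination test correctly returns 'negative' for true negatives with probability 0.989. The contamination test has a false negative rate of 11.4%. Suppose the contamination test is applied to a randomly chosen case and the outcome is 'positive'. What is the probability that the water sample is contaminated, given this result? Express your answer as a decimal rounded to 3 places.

Let H be the event that the water sample is contaminated. P(H) = 0.226, so P(¬H) = 0.774. With E the 'positive' result, P(E|H) = 0.886 and P(E|¬H) = 0.011.
P(E) = 0.886·0.226 + 0.011·0.774 = 0.20024 + 0.0085140 = 0.20875.
By Bayes' theorem, P(H|E) = 0.20024 / 0.20875 = 0.959.

P(H | E) ≈ 0.959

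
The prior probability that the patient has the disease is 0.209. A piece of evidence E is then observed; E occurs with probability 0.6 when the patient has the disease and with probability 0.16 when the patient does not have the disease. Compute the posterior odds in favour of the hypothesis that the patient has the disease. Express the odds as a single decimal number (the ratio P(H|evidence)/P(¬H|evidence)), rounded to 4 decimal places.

Prior odds = 0.209/(1−0.209) = 0.26422.
Likelihood ratio for E = 0.6/0.16 = 3.7500.
Posterior odds = prior odds × LR = 0.99083.

Posterior odds ≈ 0.9908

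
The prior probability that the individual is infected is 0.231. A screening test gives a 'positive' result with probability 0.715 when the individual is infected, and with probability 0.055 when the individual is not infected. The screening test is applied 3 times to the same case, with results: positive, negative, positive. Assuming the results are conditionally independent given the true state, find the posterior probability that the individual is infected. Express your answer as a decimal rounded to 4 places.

With H the event that the individual is infected, the joint likelihood of the observed sequence is P(data|H) = 0.715·0.285·0.715 = 0.14570 and P(data|¬H) = 0.055·0.945·0.055 = 0.0028586.
Bayes: P(H|data) = 0.231·0.14570 / (0.231·0.14570 + 0.769·0.0028586) = 0.033656/0.035855 = 0.9387.

Posterior P(H) ≈ 0.9387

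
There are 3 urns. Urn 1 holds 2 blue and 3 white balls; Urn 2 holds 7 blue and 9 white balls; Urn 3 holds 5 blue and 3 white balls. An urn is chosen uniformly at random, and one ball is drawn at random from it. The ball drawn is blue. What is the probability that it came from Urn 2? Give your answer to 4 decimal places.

Posterior probability ≈ 0.2991

P(blue|Urn 1) = 0.4; P(blue|Urn 2) = 0.4375; P(blue|Urn 3) = 0.625.
Prior × likelihood for each source: 0.333333·0.4=0.1333, 0.333333·0.4375=0.1458, 0.333333·0.625=0.2083. Summing gives P(blue) = 0.48750.
P(Urn 2 | blue) = 0.1458 / 0.48750 = 0.2991.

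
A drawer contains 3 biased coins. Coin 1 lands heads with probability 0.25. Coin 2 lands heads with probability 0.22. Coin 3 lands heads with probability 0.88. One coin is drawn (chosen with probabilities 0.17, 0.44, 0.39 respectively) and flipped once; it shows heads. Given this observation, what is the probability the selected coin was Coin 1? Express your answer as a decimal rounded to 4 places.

Posterior probability ≈ 0.0881

Tabulate prior·likelihood by source: [1] prior 0.17, lik 0.25, product 0.04250; [2] prior 0.44, lik 0.22, product 0.09680; [3] prior 0.39, lik 0.88, product 0.3432.
Normalizing constant = 0.48250; the posterior for Coin 1 is its product over the sum, 0.04250/0.48250 = 0.0881.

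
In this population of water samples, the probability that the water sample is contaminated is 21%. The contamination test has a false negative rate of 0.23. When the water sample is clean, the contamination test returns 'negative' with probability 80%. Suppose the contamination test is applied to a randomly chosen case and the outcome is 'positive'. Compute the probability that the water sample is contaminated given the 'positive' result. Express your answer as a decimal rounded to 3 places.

Write H for 'the water sample is contaminated'. Prior odds H:¬H = 0.21/0.79 = 0.26582. For the 'positive' outcome, the likelihood ratio is 0.77/0.2 = 3.8500.
Posterior odds = 0.26582 × 3.8500 = 1.0234, so P(H|E) = 1.0234/(1+1.0234) = 0.506.

P(H | E) ≈ 0.506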